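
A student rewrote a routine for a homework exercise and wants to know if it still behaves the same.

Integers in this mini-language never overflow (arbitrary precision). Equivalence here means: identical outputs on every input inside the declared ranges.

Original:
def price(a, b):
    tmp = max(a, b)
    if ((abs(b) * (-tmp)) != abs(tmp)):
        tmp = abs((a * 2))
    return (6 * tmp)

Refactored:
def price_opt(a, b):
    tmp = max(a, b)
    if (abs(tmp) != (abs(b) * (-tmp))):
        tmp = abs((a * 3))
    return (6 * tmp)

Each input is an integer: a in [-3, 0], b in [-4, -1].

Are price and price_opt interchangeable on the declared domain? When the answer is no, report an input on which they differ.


Run the pair on a=-3, b=-4.
price: tmp becomes -3; next ((abs(b) * (-tmp)) != abs(tmp)) evaluates to true; next tmp becomes 6; next final value 36
price_opt: tmp becomes -3; next (abs(tmp) != (abs(b) * (-tmp))) evaluates to true; next tmp becomes 9; next final value 54
36 against 54: the behavior changed.
verdict: not equivalent; witness: a=-3, b=-4


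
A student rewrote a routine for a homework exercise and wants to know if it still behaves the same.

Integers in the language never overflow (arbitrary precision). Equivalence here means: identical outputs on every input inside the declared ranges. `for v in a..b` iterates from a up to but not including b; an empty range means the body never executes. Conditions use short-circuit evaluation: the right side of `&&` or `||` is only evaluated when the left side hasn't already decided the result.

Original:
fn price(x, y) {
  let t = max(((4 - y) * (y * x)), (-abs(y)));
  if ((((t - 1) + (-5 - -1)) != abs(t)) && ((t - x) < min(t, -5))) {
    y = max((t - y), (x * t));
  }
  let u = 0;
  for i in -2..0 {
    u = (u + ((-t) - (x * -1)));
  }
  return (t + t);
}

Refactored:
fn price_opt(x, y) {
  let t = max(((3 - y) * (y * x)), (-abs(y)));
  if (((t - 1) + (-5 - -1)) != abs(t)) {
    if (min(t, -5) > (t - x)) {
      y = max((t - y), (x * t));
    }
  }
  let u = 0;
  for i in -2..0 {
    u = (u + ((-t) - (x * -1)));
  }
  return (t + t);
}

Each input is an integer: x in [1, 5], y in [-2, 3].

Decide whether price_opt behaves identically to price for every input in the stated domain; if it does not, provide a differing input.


Take x=1, y=1.
price: t = 3; ((((t - 1) + (-5 - -1)) != abs(t)) && ((t - x) < min(t, -5))) -> false; u = 0; [i=-2]; u = -2; [i=-1]; u = -4; return 6
price_opt: t = 2; (((t - 1) + (-5 - -1)) != abs(t)) -> true; (min(t, -5) > (t - x)) -> false; u = 0; [i=-2]; u = -1; [i=-1]; u = -2; return 4
6 != 4, so the rewrite changes behavior.
verdict: not equivalent; witness: x=1, y=1


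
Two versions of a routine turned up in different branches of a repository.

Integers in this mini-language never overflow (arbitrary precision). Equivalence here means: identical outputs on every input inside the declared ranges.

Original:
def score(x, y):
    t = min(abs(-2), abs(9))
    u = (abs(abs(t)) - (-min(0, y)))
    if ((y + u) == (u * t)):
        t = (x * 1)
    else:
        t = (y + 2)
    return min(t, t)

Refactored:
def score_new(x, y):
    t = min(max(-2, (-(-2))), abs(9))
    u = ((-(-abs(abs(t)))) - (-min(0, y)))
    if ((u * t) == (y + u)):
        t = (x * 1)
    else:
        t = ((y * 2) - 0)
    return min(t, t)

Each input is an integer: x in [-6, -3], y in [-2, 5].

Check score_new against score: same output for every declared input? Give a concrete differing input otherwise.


Evaluate both at x=-6, y=-2.
score: t := 2 | u := 0 | ((y + u) == (u * t)): false | t := 0 | result 0
score_new: t := 2 | u := 0 | ((u * t) == (y + u)): false | t := -4 | result -4
0 and -4 differ, so these are not the same function on this domain.
verdict: not equivalent; witness: x=-6, y=-2


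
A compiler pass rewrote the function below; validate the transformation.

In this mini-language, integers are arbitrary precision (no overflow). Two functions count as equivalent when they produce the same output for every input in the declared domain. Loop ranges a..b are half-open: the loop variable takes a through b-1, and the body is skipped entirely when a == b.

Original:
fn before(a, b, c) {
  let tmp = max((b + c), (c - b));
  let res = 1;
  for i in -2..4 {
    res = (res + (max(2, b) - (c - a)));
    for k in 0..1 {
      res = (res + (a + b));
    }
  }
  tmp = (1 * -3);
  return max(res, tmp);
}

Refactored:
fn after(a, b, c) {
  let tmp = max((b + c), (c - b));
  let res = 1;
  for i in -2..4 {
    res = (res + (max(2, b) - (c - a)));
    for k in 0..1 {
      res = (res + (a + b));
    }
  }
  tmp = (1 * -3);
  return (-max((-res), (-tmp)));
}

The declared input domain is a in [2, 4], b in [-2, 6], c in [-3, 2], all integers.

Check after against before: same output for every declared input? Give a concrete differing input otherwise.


On input a=2, b=-2, c=-3, before returns 43 while after returns -3.
verdict: not equivalent; witness: a=2, b=-2, c=-3


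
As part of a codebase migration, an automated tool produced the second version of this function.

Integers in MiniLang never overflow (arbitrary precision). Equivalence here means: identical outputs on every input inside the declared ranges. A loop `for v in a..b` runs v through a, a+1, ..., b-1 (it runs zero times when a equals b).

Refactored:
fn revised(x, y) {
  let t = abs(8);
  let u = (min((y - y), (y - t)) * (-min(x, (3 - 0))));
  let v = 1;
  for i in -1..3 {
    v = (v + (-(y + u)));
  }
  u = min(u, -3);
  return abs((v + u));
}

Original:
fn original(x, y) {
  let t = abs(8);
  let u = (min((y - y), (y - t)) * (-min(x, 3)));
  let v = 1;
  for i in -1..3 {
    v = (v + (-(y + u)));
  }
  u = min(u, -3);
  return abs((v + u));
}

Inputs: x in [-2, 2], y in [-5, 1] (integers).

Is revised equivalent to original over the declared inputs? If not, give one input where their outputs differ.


The two versions differ — the changes include constant usage differs, plus arithmetic usage differs.
One worked example (x=2, y=-1) — original: t=8, then u=18, then v=1, then (i=-1), then v=-16, then (i=0), then v=-33, then (i=1), then v=-50, then (i=2), then v=-67, then u=-3, then returns 70; revised: t=8, then u=18, then v=1, then (i=-1), then v=-16, then (i=0), then v=-33, then (i=1), then v=-50, then (i=2), then v=-67, then u=-3, then returns 70; agreement on 70.
An exhaustive pass over the 35 declared inputs shows identical outputs.
verdict: equivalent


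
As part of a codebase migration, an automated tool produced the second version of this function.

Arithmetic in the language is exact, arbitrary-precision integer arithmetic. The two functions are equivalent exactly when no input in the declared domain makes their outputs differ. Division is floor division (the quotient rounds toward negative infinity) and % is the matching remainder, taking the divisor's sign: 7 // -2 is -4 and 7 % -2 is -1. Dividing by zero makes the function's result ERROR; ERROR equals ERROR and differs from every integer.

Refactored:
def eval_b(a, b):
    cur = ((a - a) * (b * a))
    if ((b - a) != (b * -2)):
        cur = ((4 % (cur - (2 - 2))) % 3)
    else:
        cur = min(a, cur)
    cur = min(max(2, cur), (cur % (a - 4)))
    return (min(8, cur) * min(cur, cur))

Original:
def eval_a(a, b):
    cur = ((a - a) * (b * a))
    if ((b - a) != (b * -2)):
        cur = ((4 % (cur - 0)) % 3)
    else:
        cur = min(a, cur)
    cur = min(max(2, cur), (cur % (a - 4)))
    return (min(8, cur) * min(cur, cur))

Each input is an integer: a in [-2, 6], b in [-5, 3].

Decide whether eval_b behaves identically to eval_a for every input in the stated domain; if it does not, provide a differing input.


Reading the diff, among the changes: constant usage differs, and arithmetic usage differs.
Spot check at a=2, b=3 — eval_a: cur := 0 | ((b - a) != (b * -2)): true | divide-by-zero, output ERROR. eval_b: cur := 0 | ((b - a) != (b * -2)): true | divide-by-zero, output ERROR. Both give ERROR.
Checked all 81 inputs in the declared domain: the outputs agree on every one.
verdict: equivalent


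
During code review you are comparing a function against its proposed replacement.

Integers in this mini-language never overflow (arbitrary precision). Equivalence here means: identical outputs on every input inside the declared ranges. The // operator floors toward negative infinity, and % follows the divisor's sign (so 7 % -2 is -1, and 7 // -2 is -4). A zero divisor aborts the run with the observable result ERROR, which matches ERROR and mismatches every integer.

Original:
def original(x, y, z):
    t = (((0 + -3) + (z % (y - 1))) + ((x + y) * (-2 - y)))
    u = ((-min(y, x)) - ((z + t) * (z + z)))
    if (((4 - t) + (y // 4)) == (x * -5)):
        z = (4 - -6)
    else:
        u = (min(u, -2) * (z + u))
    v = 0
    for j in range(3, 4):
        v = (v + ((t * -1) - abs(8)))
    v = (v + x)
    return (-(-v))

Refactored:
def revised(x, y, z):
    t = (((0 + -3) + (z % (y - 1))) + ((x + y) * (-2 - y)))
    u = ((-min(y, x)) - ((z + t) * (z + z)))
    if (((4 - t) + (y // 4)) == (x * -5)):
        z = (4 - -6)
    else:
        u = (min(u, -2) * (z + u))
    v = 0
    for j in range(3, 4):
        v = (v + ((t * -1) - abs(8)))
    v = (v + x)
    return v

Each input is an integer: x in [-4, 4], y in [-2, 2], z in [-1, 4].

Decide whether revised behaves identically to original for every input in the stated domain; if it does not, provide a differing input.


Side by side, the visible changes include: same computation, different form.
Tracing x=0, y=-1, z=-1: original: t := -3 | u := -7 | (((4 - t) + (y // 4)) == (x * -5)): false | u := 56 | v := 0 | iter j=3: | v := -5 | v := -5 | result -5 | revised: t := -3 | u := -7 | (((4 - t) + (y // 4)) == (x * -5)): false | u := 56 | v := 0 | iter j=3: | v := -5 | v := -5 | result -5 — matching result -5.
Sweeping the whole domain (270 inputs) finds no disagreement.
verdict: equivalent


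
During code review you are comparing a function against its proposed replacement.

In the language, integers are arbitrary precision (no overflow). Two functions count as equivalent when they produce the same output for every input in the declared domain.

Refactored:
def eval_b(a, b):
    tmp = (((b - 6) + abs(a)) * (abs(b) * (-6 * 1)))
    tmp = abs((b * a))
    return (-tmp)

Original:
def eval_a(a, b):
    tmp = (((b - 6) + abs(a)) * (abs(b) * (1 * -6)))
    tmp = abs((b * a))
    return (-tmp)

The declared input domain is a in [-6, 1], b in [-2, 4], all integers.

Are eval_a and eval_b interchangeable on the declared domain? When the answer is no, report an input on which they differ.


Side by side, the visible changes include: same computation, different form.
As a probe, take a=-5, b=-1: eval_a runs tmp = 12; tmp = 5; return -5; eval_b runs tmp = 12; tmp = 5; return -5; both end at -5.
Every one of the 56 inputs gives matching results.
verdict: equivalent


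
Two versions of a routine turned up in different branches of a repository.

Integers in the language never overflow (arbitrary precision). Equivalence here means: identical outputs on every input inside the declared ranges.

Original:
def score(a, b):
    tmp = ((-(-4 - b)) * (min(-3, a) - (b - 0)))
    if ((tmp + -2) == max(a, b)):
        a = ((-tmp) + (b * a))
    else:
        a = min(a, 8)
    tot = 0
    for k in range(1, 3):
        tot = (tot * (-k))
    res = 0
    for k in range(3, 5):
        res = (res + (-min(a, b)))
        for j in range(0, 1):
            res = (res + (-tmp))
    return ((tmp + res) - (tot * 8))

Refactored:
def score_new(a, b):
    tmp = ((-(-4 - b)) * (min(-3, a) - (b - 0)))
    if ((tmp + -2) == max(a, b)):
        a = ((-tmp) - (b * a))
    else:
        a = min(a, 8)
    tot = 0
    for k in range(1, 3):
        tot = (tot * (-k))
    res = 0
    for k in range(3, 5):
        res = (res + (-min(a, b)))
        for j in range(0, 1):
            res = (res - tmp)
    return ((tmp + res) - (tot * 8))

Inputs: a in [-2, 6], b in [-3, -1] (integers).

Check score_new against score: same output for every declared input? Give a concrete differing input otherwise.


There is a counterexample at a=-2, b=-3: 6 on one side, 12 on the other.
score: tmp = 0; ((tmp + -2) == max(a, b)) -> true; a = 6; tot = 0; [k=1]; tot = 0; [k=2]; tot = 0; res = 0; [k=3]; res = 3; [j=0]; res = 3; [k=4]; res = 6; [j=0]; res = 6; return 6
score_new: tmp = 0; ((tmp + -2) == max(a, b)) -> true; a = -6; tot = 0; [k=1]; tot = 0; [k=2]; tot = 0; res = 0; [k=3]; res = 6; [j=0]; res = 6; [k=4]; res = 12; [j=0]; res = 12; return 12
verdict: not equivalent; witness: a=-2, b=-3


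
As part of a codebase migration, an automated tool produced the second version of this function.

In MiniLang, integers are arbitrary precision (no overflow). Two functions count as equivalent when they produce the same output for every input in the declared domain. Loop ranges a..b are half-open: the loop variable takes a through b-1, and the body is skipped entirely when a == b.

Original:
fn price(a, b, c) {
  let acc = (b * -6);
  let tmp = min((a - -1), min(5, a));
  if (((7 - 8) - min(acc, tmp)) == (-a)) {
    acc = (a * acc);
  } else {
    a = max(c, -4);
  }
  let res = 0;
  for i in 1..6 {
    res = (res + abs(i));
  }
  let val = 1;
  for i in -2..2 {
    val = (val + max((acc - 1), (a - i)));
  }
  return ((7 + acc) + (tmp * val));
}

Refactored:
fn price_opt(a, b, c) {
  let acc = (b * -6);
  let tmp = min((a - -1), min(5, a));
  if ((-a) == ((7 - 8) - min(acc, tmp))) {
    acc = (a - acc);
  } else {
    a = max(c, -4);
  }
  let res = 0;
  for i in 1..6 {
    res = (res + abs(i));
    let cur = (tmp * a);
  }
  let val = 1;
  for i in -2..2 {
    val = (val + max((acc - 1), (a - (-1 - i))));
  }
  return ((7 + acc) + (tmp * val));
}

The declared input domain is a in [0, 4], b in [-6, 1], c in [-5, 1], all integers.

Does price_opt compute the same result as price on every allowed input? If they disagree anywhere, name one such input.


Run the pair on a=1, b=0, c=-5.
price: acc = 0; tmp = 1; (((7 - 8) - min(acc, tmp)) == (-a)) -> true; acc = 0; res = 0; [i=1]; res = 1; [i=2]; res = 3; [i=3]; res = 6; [i=4]; res = 10; [i=5]; res = 15; val = 1; [i=-2]; val = 4; [i=-1]; val = 6; [i=0]; val = 7; [i=1]; val = 7; return 14
price_opt: acc = 0; tmp = 1; ((-a) == ((7 - 8) - min(acc, tmp))) -> true; acc = 1; res = 0; [i=1]; res = 1; cur = 1; [i=2]; res = 3; cur = 1; [i=3]; res = 6; cur = 1; [i=4]; res = 10; cur = 1; [i=5]; res = 15; cur = 1; val = 1; [i=-2]; val = 1; [i=-1]; val = 2; [i=0]; val = 4; [i=1]; val = 7; return 15
14 and 15 differ, so these are not the same function on this domain.
verdict: not equivalent; witness: a=1, b=0, c=-5


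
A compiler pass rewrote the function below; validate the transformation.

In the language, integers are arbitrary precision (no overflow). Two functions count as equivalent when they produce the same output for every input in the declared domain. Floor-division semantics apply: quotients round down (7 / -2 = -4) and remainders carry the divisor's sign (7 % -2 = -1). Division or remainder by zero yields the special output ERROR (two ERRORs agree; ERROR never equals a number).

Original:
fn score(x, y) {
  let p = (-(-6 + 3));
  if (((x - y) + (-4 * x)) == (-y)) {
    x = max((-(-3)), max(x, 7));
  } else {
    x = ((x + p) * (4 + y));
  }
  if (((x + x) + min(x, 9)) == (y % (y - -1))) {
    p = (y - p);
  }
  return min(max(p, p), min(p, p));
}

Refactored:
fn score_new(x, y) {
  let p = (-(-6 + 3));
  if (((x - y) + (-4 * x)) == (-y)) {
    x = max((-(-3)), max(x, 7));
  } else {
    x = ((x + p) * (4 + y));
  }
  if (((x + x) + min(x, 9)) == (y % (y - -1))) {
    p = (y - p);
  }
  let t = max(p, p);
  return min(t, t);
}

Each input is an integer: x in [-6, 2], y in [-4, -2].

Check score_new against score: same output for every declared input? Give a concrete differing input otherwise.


Equivalent. Although `min(p, p)` became `max(p, p)`, no input in the stated domain can expose it.
An exhaustive pass over the 27 declared inputs shows identical outputs.
Spot check at x=0, y=-2 — score: p becomes 3; next (((x - y) + (-4 * x)) == (-y)) evaluates to true; next x becomes 7; next (((x + x) + min(x, 9)) == (y % (y - -1))) evaluates to false; next final value 3. score_new: p becomes 3; next (((x - y) + (-4 * x)) == (-y)) evaluates to true; next x becomes 7; next (((x + x) + min(x, 9)) == (y % (y - -1))) evaluates to false; next t becomes 3; next final value 3. Both give 3.
verdict: equivalent


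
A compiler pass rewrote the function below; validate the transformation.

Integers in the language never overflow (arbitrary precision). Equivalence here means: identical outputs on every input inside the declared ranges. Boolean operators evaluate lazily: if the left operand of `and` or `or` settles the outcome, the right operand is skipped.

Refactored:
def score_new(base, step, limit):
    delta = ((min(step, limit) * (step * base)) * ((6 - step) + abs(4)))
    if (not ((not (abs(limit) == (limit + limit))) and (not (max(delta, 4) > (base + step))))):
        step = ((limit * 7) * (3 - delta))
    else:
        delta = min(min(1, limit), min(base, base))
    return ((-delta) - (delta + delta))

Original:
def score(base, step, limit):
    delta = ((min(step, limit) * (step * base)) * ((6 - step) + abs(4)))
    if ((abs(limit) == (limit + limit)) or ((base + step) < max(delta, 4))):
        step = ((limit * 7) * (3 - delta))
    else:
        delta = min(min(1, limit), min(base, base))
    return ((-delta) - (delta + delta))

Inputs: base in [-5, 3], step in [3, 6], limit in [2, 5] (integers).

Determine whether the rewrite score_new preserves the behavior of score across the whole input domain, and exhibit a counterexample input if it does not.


Behavior is preserved: although boolean connective usage differs, and comparison usage differs, the outputs never diverge.
One worked example (base=-1, step=5, limit=2) — score: delta=-50, then ((abs(limit) == (limit + limit)) or ((base + step) < max(delta, 4))) is false, then delta=-1, then returns 3; score_new: delta=-50, then (not ((not (abs(limit) == (limit + limit))) and (not (max(delta, 4) > (base + step))))) is false, then delta=-1, then returns 3; agreement on 3.
Every one of the 144 inputs gives matching results.
verdict: equivalent


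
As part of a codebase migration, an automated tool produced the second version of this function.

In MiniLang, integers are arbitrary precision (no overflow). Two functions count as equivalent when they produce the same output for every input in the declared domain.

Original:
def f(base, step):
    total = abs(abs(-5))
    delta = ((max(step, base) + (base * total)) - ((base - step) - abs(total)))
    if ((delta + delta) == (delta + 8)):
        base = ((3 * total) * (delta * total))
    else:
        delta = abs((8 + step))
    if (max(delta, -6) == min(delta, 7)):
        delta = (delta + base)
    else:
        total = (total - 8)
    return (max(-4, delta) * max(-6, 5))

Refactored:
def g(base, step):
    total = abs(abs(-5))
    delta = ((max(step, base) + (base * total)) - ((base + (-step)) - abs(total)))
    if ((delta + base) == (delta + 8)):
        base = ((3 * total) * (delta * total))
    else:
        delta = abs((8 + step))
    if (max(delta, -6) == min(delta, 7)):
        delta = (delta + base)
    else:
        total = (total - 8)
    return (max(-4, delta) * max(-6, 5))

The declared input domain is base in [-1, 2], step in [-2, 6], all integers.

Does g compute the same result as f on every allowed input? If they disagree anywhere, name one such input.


At base=1, step=-2: f gives 40, g gives 35.
verdict: not equivalent; witness: base=1, step=-2


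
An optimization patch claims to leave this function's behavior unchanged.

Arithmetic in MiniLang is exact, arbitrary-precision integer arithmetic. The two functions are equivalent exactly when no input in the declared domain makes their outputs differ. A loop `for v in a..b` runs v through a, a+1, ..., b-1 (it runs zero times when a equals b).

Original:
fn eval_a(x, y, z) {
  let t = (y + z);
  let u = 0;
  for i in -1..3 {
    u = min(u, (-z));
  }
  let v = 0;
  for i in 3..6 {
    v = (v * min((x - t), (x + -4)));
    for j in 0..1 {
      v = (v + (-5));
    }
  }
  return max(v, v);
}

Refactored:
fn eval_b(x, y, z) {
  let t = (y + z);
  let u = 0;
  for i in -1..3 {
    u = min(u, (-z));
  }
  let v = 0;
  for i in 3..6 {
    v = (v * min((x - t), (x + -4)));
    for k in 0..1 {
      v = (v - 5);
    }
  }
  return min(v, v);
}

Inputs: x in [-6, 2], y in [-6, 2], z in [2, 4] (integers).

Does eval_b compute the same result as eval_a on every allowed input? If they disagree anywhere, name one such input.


Equivalent. The one real change (`max(v, v)` became `min(v, v)`) has no effect anywhere in the declared ranges.
Sweeping the whole domain (243 inputs) finds no disagreement.
Spot check at x=-5, y=-6, z=3 — eval_a: t becomes -3; next u becomes 0; next at i=-1:; next u becomes -3; next at i=0:; next u becomes -3; next at i=1:; next u becomes -3; next at i=2:; next u becomes -3; next v becomes 0; next at i=3:; next v becomes 0; next at j=0:; next v becomes -5; next at i=4:; next v becomes 45; next at j=0:; next v becomes 40; next at i=5:; next v becomes -360; next at j=0:; next v becomes -365; next final value -365. eval_b: t becomes -3; next u becomes 0; next at i=-1:; next u becomes -3; next at i=0:; next u becomes -3; next at i=1:; next u becomes -3; next at i=2:; next u becomes -3; next v becomes 0; next at i=3:; next v becomes 0; next at k=0:; next v becomes -5; next at i=4:; next v becomes 45; next at k=0:; next v becomes 40; next at i=5:; next v becomes -360; next at k=0:; next v becomes -365; next final value -365. Both give -365.
verdict: equivalent


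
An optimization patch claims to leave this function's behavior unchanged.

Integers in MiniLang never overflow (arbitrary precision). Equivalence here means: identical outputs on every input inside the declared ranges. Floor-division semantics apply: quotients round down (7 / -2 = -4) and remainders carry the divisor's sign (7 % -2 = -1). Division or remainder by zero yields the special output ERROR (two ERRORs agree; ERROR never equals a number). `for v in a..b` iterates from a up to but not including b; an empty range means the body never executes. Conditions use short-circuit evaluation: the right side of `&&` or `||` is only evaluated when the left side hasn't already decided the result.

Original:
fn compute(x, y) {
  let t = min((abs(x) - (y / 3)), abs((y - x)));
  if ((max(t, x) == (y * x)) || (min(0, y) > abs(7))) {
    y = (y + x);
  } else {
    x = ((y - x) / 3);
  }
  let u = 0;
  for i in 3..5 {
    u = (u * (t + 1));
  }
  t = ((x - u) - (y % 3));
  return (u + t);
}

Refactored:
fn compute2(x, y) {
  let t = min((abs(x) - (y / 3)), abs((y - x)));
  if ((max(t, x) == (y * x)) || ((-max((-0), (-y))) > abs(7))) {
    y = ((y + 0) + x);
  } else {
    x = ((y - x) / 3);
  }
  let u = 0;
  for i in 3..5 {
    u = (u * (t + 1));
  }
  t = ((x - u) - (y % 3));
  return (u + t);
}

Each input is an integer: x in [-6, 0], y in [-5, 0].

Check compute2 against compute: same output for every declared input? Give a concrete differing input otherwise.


Reading the diff, among the changes: min/max/abs usage differs; and arithmetic usage differs; and constant usage differs.
Tracing x=0, y=-1: compute: t = 1; ((max(t, x) == (y * x)) || (min(0, y) > abs(7))) -> false; x = -1; u = 0; [i=3]; u = 0; [i=4]; u = 0; t = -3; return -3 | compute2: t = 1; ((max(t, x) == (y * x)) || ((-max((-0), (-y))) > abs(7))) -> false; x = -1; u = 0; [i=3]; u = 0; [i=4]; u = 0; t = -3; return -3 — matching result -3.
Checked all 42 inputs in the declared domain: the outputs agree on every one.
verdict: equivalent


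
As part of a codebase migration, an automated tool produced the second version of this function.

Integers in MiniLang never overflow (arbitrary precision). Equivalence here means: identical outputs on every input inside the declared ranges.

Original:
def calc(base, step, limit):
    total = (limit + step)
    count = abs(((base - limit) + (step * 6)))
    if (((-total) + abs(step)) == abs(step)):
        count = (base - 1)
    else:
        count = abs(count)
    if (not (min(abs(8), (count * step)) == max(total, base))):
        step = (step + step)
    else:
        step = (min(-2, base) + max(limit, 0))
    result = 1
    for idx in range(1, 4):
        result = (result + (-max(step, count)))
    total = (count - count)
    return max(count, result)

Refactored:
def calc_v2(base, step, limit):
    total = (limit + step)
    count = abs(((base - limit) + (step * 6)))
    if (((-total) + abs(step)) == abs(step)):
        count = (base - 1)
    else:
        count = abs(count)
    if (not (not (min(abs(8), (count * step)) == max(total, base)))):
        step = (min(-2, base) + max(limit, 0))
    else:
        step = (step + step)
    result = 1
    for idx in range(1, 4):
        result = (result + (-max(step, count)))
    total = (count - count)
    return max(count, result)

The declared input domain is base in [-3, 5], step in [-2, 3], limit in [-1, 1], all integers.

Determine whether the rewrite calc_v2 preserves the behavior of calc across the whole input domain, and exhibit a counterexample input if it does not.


Reading the diff, among the changes: boolean connective usage differs.
One worked example (base=2, step=0, limit=0) — calc: total = 0; count = 2; (((-total) + abs(step)) == abs(step)) -> true; count = 1; (not (min(abs(8), (count * step)) == max(total, base))) -> true; step = 0; result = 1; [idx=1]; result = 0; [idx=2]; result = -1; [idx=3]; result = -2; total = 0; return 1; calc_v2: total = 0; count = 2; (((-total) + abs(step)) == abs(step)) -> true; count = 1; (not (not (min(abs(8), (count * step)) == max(total, base)))) -> false; step = 0; result = 1; [idx=1]; result = 0; [idx=2]; result = -1; [idx=3]; result = -2; total = 0; return 1; agreement on 1.
Sweeping the whole domain (162 inputs) finds no disagreement.
verdict: equivalent


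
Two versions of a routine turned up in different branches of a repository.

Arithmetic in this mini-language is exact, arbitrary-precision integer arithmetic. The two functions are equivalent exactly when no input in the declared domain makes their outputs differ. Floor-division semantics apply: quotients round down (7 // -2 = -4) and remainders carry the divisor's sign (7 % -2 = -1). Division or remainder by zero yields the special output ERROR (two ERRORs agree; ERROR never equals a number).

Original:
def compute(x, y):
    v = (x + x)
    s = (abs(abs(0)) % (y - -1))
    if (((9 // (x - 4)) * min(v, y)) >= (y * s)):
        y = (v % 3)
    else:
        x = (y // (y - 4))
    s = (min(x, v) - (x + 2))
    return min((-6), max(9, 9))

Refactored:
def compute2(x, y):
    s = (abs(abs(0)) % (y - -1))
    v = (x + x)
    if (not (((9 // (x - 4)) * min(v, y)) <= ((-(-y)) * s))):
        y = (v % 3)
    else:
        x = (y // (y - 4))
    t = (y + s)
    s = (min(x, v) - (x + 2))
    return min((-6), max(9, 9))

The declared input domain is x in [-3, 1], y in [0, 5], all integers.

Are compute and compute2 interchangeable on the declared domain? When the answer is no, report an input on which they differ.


Evaluate both at x=0, y=4.
compute: v = 0; s = 0; (((9 // (x - 4)) * min(v, y)) >= (y * s)) -> true; y = 0; s = -2; return -6
compute2: s = 0; v = 0; (not (((9 // (x - 4)) * min(v, y)) <= ((-(-y)) * s))) -> false; division by zero -> ERROR
-6 != ERROR, so the rewrite changes behavior.
verdict: not equivalent; witness: x=0, y=4


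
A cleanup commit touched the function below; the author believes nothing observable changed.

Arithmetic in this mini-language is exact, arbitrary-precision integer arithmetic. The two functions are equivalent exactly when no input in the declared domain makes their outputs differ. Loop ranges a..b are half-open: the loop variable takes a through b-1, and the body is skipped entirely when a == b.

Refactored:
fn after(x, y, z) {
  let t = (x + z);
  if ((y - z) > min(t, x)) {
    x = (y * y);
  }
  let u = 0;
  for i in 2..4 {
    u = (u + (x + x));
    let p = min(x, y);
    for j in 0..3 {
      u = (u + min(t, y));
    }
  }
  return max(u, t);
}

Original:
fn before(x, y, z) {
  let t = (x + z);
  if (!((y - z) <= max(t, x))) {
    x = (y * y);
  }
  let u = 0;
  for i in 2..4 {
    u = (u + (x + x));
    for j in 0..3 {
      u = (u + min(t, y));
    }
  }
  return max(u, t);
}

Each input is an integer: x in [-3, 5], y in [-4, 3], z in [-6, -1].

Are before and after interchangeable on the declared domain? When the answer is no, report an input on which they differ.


Consider the input x=-3, y=-4, z=-1.
before: t becomes -4; next (!((y - z) <= max(t, x))) evaluates to false; next u becomes 0; next at i=2:; next u becomes -6; next at j=0:; next u becomes -10; next at j=1:; next u becomes -14; next at j=2:; next u becomes -18; next at i=3:; next u becomes -24; next at j=0:; next u becomes -28; next at j=1:; next u becomes -32; next at j=2:; next u becomes -36; next final value -4
after: t becomes -4; next ((y - z) > min(t, x)) evaluates to true; next x becomes 16; next u becomes 0; next at i=2:; next u becomes 32; next p becomes -4; next at j=0:; next u becomes 28; next at j=1:; next u becomes 24; next at j=2:; next u becomes 20; next at i=3:; next u becomes 52; next p becomes -4; next at j=0:; next u becomes 48; next at j=1:; next u becomes 44; next at j=2:; next u becomes 40; next final value 40
-4 and 40 differ, so these are not the same function on this domain.
verdict: not equivalent; witness: x=-3, y=-4, z=-1


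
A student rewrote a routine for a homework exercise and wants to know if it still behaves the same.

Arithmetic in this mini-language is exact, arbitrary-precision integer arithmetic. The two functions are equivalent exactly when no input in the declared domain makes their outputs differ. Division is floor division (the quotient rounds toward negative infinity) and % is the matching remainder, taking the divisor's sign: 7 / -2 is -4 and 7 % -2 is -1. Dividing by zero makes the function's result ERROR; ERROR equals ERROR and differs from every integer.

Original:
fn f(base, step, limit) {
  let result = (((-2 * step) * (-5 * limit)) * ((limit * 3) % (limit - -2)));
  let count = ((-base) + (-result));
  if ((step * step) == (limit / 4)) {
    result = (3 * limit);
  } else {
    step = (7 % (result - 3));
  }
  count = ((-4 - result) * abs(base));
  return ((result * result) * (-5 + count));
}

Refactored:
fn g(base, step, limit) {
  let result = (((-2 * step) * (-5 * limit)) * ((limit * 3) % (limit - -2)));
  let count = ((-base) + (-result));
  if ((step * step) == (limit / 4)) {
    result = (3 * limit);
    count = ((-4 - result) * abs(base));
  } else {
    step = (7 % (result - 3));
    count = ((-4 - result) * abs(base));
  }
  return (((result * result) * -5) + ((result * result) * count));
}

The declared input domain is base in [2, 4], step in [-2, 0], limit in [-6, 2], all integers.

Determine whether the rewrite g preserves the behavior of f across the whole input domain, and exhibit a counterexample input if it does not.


Equivalent — the differences include arithmetic usage differs; also statement counts differ; also min/max/abs usage differs; also constant usage differs, yet no declared input distinguishes the two.
Spot check at base=4, step=0, limit=1 — f: result=0, then count=-4, then ((step * step) == (limit / 4)) is true, then result=3, then count=-28, then returns -297. g: result=0, then count=-4, then ((step * step) == (limit / 4)) is true, then result=3, then count=-28, then returns -297. Both give -297.
Every one of the 81 inputs gives matching results.
verdict: equivalent


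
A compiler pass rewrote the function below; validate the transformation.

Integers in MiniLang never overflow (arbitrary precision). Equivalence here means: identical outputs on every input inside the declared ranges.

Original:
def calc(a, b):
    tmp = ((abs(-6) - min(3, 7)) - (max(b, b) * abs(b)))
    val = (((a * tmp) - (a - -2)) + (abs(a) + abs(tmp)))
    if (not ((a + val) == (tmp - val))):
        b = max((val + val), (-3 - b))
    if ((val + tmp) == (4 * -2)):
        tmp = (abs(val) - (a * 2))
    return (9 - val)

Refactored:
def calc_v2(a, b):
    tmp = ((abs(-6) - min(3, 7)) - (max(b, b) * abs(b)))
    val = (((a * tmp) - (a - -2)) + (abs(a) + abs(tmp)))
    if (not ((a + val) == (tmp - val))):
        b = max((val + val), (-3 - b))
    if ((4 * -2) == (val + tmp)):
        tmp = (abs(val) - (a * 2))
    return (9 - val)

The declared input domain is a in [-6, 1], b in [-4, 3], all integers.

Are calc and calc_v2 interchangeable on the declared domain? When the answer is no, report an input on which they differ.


Equivalent — the differences include same computation, different form, yet no declared input distinguishes the two.
Tracing a=-5, b=-1: calc: tmp := 4 | val := -8 | (not ((a + val) == (tmp - val))): true | b := -2 | ((val + tmp) == (4 * -2)): false | result 17 | calc_v2: tmp := 4 | val := -8 | (not ((a + val) == (tmp - val))): true | b := -2 | ((4 * -2) == (val + tmp)): false | result 17 — matching result 17.
Checked all 64 inputs in the declared domain: the outputs agree on every one.
verdict: equivalent


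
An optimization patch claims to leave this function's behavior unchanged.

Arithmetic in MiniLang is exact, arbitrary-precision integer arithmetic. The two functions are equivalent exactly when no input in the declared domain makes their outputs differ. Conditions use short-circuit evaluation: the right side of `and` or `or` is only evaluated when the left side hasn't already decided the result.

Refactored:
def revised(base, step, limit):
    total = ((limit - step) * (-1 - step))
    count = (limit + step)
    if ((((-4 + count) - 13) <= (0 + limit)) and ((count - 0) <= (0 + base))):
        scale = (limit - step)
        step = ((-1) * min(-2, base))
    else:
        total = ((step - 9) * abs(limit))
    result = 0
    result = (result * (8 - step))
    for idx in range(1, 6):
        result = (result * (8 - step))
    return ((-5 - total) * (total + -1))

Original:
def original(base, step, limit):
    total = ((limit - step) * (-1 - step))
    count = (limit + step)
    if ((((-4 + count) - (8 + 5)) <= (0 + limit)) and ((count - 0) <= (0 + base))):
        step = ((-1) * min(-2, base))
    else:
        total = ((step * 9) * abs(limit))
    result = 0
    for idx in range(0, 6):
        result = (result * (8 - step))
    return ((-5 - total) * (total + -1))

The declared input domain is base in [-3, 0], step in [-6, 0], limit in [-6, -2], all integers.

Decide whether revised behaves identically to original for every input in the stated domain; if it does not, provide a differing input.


Input base=-3, step=0, limit=-2: 5 from original versus -247 from revised.
verdict: not equivalent; witness: base=-3, step=0, limit=-2


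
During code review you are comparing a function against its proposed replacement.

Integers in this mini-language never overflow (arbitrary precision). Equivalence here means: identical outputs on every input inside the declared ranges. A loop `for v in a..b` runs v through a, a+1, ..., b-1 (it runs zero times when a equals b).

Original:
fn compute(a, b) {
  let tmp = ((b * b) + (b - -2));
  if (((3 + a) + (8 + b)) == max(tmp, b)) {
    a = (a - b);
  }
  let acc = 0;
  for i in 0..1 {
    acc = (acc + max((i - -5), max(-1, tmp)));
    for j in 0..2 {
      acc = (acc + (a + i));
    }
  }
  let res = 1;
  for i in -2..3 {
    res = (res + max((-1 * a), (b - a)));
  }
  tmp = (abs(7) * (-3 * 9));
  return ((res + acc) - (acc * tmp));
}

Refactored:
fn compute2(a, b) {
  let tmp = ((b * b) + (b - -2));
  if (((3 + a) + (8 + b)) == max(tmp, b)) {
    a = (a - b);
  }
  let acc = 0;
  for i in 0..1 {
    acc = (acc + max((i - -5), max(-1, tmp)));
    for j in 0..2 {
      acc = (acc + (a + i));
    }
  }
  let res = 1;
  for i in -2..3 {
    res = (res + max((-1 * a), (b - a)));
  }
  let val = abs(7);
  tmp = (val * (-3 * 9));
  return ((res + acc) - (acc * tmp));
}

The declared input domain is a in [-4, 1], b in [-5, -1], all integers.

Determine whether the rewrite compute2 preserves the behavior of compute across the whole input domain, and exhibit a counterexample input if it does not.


Behavior is preserved: although statement counts differ; local variable names differ, the outputs never diverge.
Tracing a=-3, b=-4: compute: tmp=14, then (((3 + a) + (8 + b)) == max(tmp, b)) is false, then acc=0, then (i=0), then acc=14, then (j=0), then acc=11, then (j=1), then acc=8, then res=1, then (i=-2), then res=4, then (i=-1), then res=7, then (i=0), then res=10, then (i=1), then res=13, then (i=2), then res=16, then tmp=-189, then returns 1536 | compute2: tmp=14, then (((3 + a) + (8 + b)) == max(tmp, b)) is false, then acc=0, then (i=0), then acc=14, then (j=0), then acc=11, then (j=1), then acc=8, then res=1, then (i=-2), then res=4, then (i=-1), then res=7, then (i=0), then res=10, then (i=1), then res=13, then (i=2), then res=16, then val=7, then tmp=-189, then returns 1536 — matching result 1536.
Every one of the 30 inputs gives matching results.
verdict: equivalent


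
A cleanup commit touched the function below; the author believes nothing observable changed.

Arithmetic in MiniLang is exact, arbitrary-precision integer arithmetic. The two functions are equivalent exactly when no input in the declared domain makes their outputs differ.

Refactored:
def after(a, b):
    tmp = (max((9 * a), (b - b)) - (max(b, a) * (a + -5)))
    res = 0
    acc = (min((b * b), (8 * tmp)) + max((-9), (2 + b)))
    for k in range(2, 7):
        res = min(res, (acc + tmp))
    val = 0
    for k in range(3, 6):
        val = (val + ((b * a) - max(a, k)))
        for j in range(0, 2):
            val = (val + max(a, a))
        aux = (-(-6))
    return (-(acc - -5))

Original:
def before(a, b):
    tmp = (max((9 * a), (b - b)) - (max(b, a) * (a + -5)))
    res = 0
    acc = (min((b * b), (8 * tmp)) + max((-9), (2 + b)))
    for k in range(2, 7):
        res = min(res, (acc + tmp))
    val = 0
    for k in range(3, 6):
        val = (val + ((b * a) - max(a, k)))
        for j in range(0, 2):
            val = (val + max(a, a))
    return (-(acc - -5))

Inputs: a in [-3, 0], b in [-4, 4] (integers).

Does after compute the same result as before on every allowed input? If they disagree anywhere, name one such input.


Equivalent — the differences include statement counts differ; and constant usage differs; and local variable names differ, yet no declared input distinguishes the two.
Tracing a=-1, b=-3: before: tmp = -6; res = 0; acc = -49; [k=2]; res = -55; [k=3]; res = -55; [k=4]; res = -55; [k=5]; res = -55; [k=6]; res = -55; val = 0; [k=3]; val = 0; [j=0]; val = -1; [j=1]; val = -2; [k=4]; val = -3; [j=0]; val = -4; [j=1]; val = -5; [k=5]; val = -7; [j=0]; val = -8; [j=1]; val = -9; return 44 | after: tmp = -6; res = 0; acc = -49; [k=2]; res = -55; [k=3]; res = -55; [k=4]; res = -55; [k=5]; res = -55; [k=6]; res = -55; val = 0; [k=3]; val = 0; [j=0]; val = -1; [j=1]; val = -2; aux = 6; [k=4]; val = -3; [j=0]; val = -4; [j=1]; val = -5; aux = 6; [k=5]; val = -7; [j=0]; val = -8; [j=1]; val = -9; aux = 6; return 44 — matching result 44.
Every one of the 36 inputs gives matching results.
verdict: equivalent


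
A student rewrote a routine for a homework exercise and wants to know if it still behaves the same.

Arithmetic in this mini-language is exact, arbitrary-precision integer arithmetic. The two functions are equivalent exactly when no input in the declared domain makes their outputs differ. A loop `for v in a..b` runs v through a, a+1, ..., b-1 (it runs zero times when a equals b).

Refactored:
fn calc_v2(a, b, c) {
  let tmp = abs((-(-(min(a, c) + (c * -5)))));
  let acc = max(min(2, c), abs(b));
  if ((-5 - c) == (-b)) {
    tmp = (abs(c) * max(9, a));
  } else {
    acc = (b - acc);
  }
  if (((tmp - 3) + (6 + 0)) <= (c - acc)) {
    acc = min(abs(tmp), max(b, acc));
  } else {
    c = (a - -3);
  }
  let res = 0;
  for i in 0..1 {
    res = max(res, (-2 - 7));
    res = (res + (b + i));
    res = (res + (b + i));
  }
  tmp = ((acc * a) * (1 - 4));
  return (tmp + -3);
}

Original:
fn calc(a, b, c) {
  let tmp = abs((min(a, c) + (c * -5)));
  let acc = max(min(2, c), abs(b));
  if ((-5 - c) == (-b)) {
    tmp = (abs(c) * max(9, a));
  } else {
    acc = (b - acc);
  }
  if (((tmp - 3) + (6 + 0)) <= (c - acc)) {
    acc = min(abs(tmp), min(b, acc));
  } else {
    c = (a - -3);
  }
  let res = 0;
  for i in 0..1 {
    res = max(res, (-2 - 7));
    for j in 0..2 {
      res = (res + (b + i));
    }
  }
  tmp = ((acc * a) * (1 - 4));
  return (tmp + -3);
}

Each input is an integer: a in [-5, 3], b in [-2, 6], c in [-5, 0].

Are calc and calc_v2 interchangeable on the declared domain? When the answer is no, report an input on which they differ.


Take a=-5, b=-2, c=-1.
calc: tmp becomes 0; next acc becomes 2; next ((-5 - c) == (-b)) evaluates to false; next acc becomes -4; next (((tmp - 3) + (6 + 0)) <= (c - acc)) evaluates to true; next acc becomes -4; next res becomes 0; next at i=0:; next res becomes 0; next at j=0:; next res becomes -2; next at j=1:; next res becomes -4; next tmp becomes -60; next final value -63
calc_v2: tmp becomes 0; next acc becomes 2; next ((-5 - c) == (-b)) evaluates to false; next acc becomes -4; next (((tmp - 3) + (6 + 0)) <= (c - acc)) evaluates to true; next acc becomes -2; next res becomes 0; next at i=0:; next res becomes 0; next res becomes -2; next res becomes -4; next tmp becomes -30; next final value -33
-63 vs -33 — the two versions disagree here.
verdict: not equivalent; witness: a=-5, b=-2, c=-1
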